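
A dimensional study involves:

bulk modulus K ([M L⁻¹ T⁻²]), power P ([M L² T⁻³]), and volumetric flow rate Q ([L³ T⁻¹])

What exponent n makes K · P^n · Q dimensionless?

Balance the M exponent: (1)·n from P, plus (1) + (0) = 1 from the rest, must sum to zero.
n + 1 = 0, so n = -1.

-1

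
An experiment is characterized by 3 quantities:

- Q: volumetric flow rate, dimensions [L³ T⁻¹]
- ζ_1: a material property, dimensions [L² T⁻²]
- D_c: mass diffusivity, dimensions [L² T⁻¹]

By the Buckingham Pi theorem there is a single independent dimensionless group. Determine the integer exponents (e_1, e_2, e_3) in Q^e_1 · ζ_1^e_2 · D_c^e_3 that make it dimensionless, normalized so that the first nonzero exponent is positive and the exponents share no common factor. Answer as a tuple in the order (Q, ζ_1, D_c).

(2, 1, -4)

L: e_1·(3) + e_2·(2) + e_3·(2) = 0
T: e_1·(-1) + e_2·(-2) + e_3·(-1) = 0
Solving this homogeneous linear system for the smallest-integer solution (first nonzero entry positive) gives (2, 1, -4).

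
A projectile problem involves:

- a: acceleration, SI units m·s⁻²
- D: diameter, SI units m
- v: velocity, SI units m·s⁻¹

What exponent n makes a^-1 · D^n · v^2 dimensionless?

-1

Balance the L exponent: (1)·n from D, plus −(1) + 2·(1) = 1 from the rest, must sum to zero.
n + 1 = 0, so n = -1.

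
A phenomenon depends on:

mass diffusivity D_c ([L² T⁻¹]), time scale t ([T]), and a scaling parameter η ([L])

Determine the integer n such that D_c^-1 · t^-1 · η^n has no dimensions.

Balance the L exponent: (1)·n from η, plus −(2) − (0) = -2 from the rest, must sum to zero.
n − 2 = 0, so n = 2.

2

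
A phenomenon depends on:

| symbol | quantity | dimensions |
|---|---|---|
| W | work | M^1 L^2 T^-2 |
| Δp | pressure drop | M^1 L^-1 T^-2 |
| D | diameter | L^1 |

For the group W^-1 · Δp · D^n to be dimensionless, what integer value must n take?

Balance the L exponent: (1)·n from D, plus −(2) + (-1) = -3 from the rest, must sum to zero.
n − 3 = 0, so n = 3.

3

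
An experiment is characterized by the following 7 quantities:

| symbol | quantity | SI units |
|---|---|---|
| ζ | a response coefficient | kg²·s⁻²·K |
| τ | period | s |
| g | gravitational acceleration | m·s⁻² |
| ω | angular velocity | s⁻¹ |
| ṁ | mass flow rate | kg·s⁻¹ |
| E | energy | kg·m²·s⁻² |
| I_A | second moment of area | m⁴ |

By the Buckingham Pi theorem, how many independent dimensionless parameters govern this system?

There are 7 variables and 4 base dimensions (M, L, T, Θ).
The dimension matrix has rank 4.
Independent dimensionless groups: 7 − 4 = 3.

3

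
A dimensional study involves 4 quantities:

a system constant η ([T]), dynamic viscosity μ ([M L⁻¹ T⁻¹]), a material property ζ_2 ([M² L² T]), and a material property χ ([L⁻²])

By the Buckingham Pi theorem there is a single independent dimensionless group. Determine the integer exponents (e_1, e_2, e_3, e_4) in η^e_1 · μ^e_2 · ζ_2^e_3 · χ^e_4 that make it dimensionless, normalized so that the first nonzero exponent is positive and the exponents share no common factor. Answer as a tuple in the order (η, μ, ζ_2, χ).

(3, 2, -1, -2)

M: e_1·(0) + e_2·(1) + e_3·(2) + e_4·(0) = 0
L: e_1·(0) + e_2·(-1) + e_3·(2) + e_4·(-2) = 0
T: e_1·(1) + e_2·(-1) + e_3·(1) + e_4·(0) = 0
Solving this homogeneous linear system for the smallest-integer solution (first nonzero entry positive) gives (3, 2, -1, -2).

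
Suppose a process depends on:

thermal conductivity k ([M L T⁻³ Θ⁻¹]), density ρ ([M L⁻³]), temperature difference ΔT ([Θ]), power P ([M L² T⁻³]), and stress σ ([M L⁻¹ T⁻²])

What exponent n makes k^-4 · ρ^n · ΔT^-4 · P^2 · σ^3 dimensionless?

-1

Balance the M exponent: (1)·n from ρ, plus −4·(1) − 4·(0) + 2·(1) + 3·(1) = 1 from the rest, must sum to zero.
n + 1 = 0, so n = -1.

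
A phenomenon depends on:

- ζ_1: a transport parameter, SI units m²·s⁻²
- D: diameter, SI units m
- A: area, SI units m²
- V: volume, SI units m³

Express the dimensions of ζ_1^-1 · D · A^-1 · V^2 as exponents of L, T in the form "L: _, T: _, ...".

Collect each base-dimension exponent across the product:
  L: −(2) + (1) − (2) + 2·(3) = 3
  T: −(-2) + (0) − (0) + 2·(0) = 2
So the dimensions are [L³ T²].

L: 3, T: 2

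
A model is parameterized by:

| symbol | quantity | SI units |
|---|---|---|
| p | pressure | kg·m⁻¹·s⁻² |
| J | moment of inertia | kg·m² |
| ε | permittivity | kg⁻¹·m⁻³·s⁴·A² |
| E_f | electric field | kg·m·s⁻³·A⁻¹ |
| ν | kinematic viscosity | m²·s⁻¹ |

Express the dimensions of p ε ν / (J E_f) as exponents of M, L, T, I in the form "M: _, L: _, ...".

M: -2, L: -5, T: 4, I: 3

Collect each base-dimension exponent across the product:
  M: (1) − (1) + (-1) − (1) + (0) = -2
  L: (-1) − (2) + (-3) − (1) + (2) = -5
  T: (-2) − (0) + (4) − (-3) + (-1) = 4
  I: (0) − (0) + (2) − (-1) + (0) = 3
So the dimensions are [M⁻² L⁻⁵ T⁴ I³].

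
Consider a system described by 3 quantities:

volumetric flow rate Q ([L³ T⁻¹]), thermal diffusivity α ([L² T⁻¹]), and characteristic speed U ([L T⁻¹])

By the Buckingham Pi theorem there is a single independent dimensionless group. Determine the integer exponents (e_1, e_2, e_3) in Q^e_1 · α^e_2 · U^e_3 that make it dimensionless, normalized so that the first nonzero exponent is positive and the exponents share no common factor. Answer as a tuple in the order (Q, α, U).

L: e_1·(3) + e_2·(2) + e_3·(1) = 0
T: e_1·(-1) + e_2·(-1) + e_3·(-1) = 0
Solving this homogeneous linear system for the smallest-integer solution (first nonzero entry positive) gives (1, -2, 1).

(1, -2, 1)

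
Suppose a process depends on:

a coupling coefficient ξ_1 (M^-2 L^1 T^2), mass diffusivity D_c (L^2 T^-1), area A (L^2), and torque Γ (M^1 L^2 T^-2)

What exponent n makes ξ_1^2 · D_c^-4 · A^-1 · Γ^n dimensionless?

4

Balance the M exponent: (1)·n from Γ, plus 2·(-2) − 4·(0) − (0) = -4 from the rest, must sum to zero.
n − 4 = 0, so n = 4.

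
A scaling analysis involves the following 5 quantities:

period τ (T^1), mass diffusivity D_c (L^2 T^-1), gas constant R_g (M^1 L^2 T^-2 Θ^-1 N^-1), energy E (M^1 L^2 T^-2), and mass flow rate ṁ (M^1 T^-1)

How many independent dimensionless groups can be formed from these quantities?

1

There are 5 variables and 5 base dimensions (M, L, T, Θ, N).
The dimension matrix has rank 4 (less than 5: the dimension vectors are linearly dependent).
Independent dimensionless groups: 5 − 4 = 1.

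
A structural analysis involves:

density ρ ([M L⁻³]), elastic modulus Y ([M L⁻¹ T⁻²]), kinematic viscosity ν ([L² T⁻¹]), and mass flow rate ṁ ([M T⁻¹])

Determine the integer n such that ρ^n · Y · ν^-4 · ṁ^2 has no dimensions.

Balance the M exponent: (1)·n from ρ, plus (1) − 4·(0) + 2·(1) = 3 from the rest, must sum to zero.
n + 3 = 0, so n = -3.

-3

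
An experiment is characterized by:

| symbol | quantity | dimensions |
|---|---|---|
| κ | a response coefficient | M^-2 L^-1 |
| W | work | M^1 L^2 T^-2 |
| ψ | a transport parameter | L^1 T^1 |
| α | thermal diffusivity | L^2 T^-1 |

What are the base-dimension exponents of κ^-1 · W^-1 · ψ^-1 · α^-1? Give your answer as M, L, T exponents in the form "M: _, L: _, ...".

M: 1, L: -4, T: 2

Collect each base-dimension exponent across the product:
  M: −(-2) − (1) − (0) − (0) = 1
  L: −(-1) − (2) − (1) − (2) = -4
  T: −(0) − (-2) − (1) − (-1) = 2
So the dimensions are [M L⁻⁴ T²].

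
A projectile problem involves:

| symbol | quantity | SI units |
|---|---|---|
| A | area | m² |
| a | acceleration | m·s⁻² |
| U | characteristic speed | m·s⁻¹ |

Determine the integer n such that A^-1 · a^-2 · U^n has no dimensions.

Balance the L exponent: (1)·n from U, plus −(2) − 2·(1) = -4 from the rest, must sum to zero.
n − 4 = 0, so n = 4.

4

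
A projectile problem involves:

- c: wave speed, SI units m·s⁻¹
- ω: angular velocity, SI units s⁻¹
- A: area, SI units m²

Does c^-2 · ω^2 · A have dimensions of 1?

Sum the exponent of each base dimension across the product:
  M: −2·[c]_M + 2·[ω]_M + [A]_M = −2·(0) + 2·(0) + (0) = 0
  L: −2·[c]_L + 2·[ω]_L + [A]_L = −2·(1) + 2·(0) + (2) = 0
  T: −2·[c]_T + 2·[ω]_T + [A]_T = −2·(-1) + 2·(-1) + (0) = 0
All base exponents vanish — dimensionless.

yes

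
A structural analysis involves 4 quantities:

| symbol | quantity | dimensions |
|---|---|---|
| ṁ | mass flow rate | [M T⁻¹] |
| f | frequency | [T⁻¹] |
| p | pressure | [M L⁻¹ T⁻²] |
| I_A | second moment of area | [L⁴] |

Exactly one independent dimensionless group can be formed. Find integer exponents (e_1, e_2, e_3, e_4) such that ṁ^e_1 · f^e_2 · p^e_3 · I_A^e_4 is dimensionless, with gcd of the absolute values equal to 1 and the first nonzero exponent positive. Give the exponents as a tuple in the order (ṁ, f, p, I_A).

(4, 4, -4, -1)

M: e_1·(1) + e_2·(0) + e_3·(1) + e_4·(0) = 0
L: e_1·(0) + e_2·(0) + e_3·(-1) + e_4·(4) = 0
T: e_1·(-1) + e_2·(-1) + e_3·(-2) + e_4·(0) = 0
Solving this homogeneous linear system for the smallest-integer solution (first nonzero entry positive) gives (4, 4, -4, -1).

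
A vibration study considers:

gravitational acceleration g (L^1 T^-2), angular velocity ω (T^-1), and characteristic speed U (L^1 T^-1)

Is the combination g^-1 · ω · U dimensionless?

Sum the exponent of each base dimension across the product:
  M: −[g]_M + [ω]_M + [U]_M = −(0) + (0) + (0) = 0
  L: −[g]_L + [ω]_L + [U]_L = −(1) + (0) + (1) = 0
  T: −[g]_T + [ω]_T + [U]_T = −(-2) + (-1) + (-1) = 0
All base exponents vanish — dimensionless.

yes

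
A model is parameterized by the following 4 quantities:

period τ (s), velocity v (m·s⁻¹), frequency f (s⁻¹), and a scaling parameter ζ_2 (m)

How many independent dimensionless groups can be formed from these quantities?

2

There are 4 variables and 2 base dimensions (L, T).
The dimension matrix has rank 2.
Independent dimensionless groups: 4 − 2 = 2.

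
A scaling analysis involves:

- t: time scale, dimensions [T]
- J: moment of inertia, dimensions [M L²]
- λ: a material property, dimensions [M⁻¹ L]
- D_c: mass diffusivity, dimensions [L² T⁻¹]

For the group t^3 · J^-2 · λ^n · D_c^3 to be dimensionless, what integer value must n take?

Balance the M exponent: (-1)·n from λ, plus 3·(0) − 2·(1) + 3·(0) = -2 from the rest, must sum to zero.
−n − 2 = 0, so n = -2.

-2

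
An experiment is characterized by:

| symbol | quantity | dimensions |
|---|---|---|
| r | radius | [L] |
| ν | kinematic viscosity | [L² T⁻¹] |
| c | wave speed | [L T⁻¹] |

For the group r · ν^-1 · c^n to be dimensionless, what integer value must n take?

Balance the L exponent: (1)·n from c, plus (1) − (2) = -1 from the rest, must sum to zero.
n − 1 = 0, so n = 1.

1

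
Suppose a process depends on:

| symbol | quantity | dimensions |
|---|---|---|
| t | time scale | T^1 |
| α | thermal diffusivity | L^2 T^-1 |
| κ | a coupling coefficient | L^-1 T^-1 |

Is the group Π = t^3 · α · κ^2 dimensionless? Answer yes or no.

Sum the exponent of each base dimension across the product:
  L: 3·[t]_L + [α]_L + 2·[κ]_L = 3·(0) + (2) + 2·(-1) = 0
  T: 3·[t]_T + [α]_T + 2·[κ]_T = 3·(1) + (-1) + 2·(-1) = 0
All base exponents vanish — dimensionless.

yes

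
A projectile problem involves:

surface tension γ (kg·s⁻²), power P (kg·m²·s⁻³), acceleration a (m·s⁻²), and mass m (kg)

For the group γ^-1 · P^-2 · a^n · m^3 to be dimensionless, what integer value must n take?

Balance the L exponent: (1)·n from a, plus −(0) − 2·(2) + 3·(0) = -4 from the rest, must sum to zero.
n − 4 = 0, so n = 4.

4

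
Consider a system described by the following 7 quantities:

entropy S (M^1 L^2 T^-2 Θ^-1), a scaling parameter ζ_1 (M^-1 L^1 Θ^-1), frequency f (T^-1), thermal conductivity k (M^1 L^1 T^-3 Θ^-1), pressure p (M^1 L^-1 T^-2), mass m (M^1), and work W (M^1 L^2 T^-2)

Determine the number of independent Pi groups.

3

There are 7 variables and 4 base dimensions (M, L, T, Θ).
The dimension matrix has rank 4.
Independent dimensionless groups: 7 − 4 = 3.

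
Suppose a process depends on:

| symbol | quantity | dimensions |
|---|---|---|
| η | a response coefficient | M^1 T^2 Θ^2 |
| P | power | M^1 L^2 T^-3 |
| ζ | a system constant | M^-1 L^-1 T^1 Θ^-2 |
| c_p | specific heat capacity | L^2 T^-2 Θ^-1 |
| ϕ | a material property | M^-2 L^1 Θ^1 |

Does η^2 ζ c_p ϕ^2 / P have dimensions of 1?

no

Sum the exponent of each base dimension across the product:
  M: 2·[η]_M − [P]_M + [ζ]_M + [c_p]_M + 2·[ϕ]_M = 2·(1) − (1) + (-1) + (0) + 2·(-2) = -4
  L: 2·[η]_L − [P]_L + [ζ]_L + [c_p]_L + 2·[ϕ]_L = 2·(0) − (2) + (-1) + (2) + 2·(1) = 1
  T: 2·[η]_T − [P]_T + [ζ]_T + [c_p]_T + 2·[ϕ]_T = 2·(2) − (-3) + (1) + (-2) + 2·(0) = 6
  Θ: 2·[η]_Θ − [P]_Θ + [ζ]_Θ + [c_p]_Θ + 2·[ϕ]_Θ = 2·(2) − (0) + (-2) + (-1) + 2·(1) = 3
Net dimensions [M⁻⁴ L T⁶ Θ³] ≠ [1] — not dimensionless.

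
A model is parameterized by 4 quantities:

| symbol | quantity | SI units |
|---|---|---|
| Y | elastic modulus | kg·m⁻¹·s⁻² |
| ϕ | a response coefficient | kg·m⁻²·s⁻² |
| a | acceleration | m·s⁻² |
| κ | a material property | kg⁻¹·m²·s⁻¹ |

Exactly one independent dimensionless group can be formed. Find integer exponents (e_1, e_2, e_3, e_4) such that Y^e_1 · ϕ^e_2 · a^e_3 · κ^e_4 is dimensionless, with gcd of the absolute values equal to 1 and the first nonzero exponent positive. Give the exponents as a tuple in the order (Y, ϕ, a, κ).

(3, -1, -3, 2)

M: e_1·(1) + e_2·(1) + e_3·(0) + e_4·(-1) = 0
L: e_1·(-1) + e_2·(-2) + e_3·(1) + e_4·(2) = 0
T: e_1·(-2) + e_2·(-2) + e_3·(-2) + e_4·(-1) = 0
Solving this homogeneous linear system for the smallest-integer solution (first nonzero entry positive) gives (3, -1, -3, 2).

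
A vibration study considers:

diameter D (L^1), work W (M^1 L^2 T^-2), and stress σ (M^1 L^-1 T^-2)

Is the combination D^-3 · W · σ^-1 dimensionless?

yes

Sum the exponent of each base dimension across the product:
  M: −3·[D]_M + [W]_M − [σ]_M = −3·(0) + (1) − (1) = 0
  L: −3·[D]_L + [W]_L − [σ]_L = −3·(1) + (2) − (-1) = 0
  T: −3·[D]_T + [W]_T − [σ]_T = −3·(0) + (-2) − (-2) = 0
All base exponents vanish — dimensionless.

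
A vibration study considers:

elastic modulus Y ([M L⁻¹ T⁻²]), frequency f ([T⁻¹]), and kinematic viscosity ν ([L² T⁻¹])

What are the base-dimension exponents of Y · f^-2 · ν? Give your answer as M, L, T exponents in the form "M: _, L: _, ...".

M: 1, L: 1, T: -1

Collect each base-dimension exponent across the product:
  M: (1) − 2·(0) + (0) = 1
  L: (-1) − 2·(0) + (2) = 1
  T: (-2) − 2·(-1) + (-1) = -1
So the dimensions are [M L T⁻¹].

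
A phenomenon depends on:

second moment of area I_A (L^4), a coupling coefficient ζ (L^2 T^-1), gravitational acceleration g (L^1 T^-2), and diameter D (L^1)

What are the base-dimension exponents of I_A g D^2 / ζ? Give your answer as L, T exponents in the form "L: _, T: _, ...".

L: 5, T: -1

Collect each base-dimension exponent across the product:
  L: (4) − (2) + (1) + 2·(1) = 5
  T: (0) − (-1) + (-2) + 2·(0) = -1
So the dimensions are [L⁵ T⁻¹].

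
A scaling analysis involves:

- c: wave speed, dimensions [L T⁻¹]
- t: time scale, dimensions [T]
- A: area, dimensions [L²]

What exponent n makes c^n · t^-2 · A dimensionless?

-2

Balance the L exponent: (1)·n from c, plus −2·(0) + (2) = 2 from the rest, must sum to zero.
n + 2 = 0, so n = -2.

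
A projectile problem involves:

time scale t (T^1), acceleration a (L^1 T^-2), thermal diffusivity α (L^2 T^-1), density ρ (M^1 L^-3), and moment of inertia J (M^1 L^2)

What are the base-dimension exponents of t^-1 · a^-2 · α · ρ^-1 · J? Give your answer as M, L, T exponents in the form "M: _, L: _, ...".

M: 0, L: 5, T: 2

Collect each base-dimension exponent across the product:
  M: −(0) − 2·(0) + (0) − (1) + (1) = 0
  L: −(0) − 2·(1) + (2) − (-3) + (2) = 5
  T: −(1) − 2·(-2) + (-1) − (0) + (0) = 2
So the dimensions are [L⁵ T²].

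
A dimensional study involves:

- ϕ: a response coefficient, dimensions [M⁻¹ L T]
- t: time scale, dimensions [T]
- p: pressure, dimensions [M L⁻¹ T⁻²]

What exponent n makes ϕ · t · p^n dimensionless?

Balance the M exponent: (1)·n from p, plus (-1) + (0) = -1 from the rest, must sum to zero.
n − 1 = 0, so n = 1.

1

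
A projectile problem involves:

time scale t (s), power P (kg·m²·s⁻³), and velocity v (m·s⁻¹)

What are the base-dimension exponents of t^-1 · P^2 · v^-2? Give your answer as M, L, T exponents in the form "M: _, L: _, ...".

Collect each base-dimension exponent across the product:
  M: −(0) + 2·(1) − 2·(0) = 2
  L: −(0) + 2·(2) − 2·(1) = 2
  T: −(1) + 2·(-3) − 2·(-1) = -5
So the dimensions are [M² L² T⁻⁵].

M: 2, L: 2, T: -5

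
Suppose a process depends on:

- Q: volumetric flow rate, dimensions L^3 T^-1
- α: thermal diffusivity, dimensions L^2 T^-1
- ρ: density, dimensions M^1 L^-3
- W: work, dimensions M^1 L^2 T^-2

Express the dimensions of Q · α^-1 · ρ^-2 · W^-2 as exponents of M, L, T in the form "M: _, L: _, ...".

M: -4, L: 3, T: 4

Collect each base-dimension exponent across the product:
  M: (0) − (0) − 2·(1) − 2·(1) = -4
  L: (3) − (2) − 2·(-3) − 2·(2) = 3
  T: (-1) − (-1) − 2·(0) − 2·(-2) = 4
So the dimensions are [M⁻⁴ L³ T⁴].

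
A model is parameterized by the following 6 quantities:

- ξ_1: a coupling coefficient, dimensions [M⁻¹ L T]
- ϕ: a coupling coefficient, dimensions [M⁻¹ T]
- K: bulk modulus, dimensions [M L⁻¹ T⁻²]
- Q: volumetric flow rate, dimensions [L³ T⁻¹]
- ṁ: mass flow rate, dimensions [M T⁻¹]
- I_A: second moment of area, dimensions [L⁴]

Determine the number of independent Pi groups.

3

There are 6 variables and 3 base dimensions (M, L, T).
The dimension matrix has rank 3.
Independent dimensionless groups: 6 − 3 = 3.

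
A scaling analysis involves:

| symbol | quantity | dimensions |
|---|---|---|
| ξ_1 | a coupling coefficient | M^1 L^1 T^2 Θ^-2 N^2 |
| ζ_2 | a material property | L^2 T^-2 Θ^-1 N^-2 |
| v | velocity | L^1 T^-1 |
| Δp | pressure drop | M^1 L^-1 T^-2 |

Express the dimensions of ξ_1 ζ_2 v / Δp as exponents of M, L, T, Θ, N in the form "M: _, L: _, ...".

M: 0, L: 5, T: 1, Θ: -3, N: 0

Collect each base-dimension exponent across the product:
  M: (1) + (0) + (0) − (1) = 0
  L: (1) + (2) + (1) − (-1) = 5
  T: (2) + (-2) + (-1) − (-2) = 1
  Θ: (-2) + (-1) + (0) − (0) = -3
  N: (2) + (-2) + (0) − (0) = 0
So the dimensions are [L⁵ T Θ⁻³].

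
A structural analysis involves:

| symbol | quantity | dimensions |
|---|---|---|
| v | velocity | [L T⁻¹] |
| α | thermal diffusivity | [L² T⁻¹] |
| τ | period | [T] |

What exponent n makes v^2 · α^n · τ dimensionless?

-1

Balance the L exponent: (2)·n from α, plus 2·(1) + (0) = 2 from the rest, must sum to zero.
2n + 2 = 0, so n = -1.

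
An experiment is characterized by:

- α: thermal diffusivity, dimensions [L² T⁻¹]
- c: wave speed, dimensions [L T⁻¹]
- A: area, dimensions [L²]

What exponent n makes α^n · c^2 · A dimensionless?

-2

Balance the L exponent: (2)·n from α, plus 2·(1) + (2) = 4 from the rest, must sum to zero.
2n + 4 = 0, so n = -2.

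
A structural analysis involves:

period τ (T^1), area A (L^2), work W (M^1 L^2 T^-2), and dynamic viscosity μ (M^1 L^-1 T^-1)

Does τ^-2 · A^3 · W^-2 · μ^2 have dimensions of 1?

yes

Sum the exponent of each base dimension across the product:
  M: −2·[τ]_M + 3·[A]_M − 2·[W]_M + 2·[μ]_M = −2·(0) + 3·(0) − 2·(1) + 2·(1) = 0
  L: −2·[τ]_L + 3·[A]_L − 2·[W]_L + 2·[μ]_L = −2·(0) + 3·(2) − 2·(2) + 2·(-1) = 0
  T: −2·[τ]_T + 3·[A]_T − 2·[W]_T + 2·[μ]_T = −2·(1) + 3·(0) − 2·(-2) + 2·(-1) = 0
All base exponents vanish — dimensionless.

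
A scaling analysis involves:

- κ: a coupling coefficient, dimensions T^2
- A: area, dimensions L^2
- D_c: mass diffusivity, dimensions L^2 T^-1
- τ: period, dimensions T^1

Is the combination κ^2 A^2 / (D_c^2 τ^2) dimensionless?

no

Sum the exponent of each base dimension across the product:
  L: 2·[κ]_L + 2·[A]_L − 2·[D_c]_L − 2·[τ]_L = 2·(0) + 2·(2) − 2·(2) − 2·(0) = 0
  T: 2·[κ]_T + 2·[A]_T − 2·[D_c]_T − 2·[τ]_T = 2·(2) + 2·(0) − 2·(-1) − 2·(1) = 4
Net dimensions [T⁴] ≠ [1] — not dimensionless.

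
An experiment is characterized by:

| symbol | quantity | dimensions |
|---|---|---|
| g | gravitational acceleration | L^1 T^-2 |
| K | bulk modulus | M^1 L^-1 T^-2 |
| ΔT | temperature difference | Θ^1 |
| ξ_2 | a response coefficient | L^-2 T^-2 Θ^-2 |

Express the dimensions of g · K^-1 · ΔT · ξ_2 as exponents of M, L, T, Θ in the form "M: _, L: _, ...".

Collect each base-dimension exponent across the product:
  M: (0) − (1) + (0) + (0) = -1
  L: (1) − (-1) + (0) + (-2) = 0
  T: (-2) − (-2) + (0) + (-2) = -2
  Θ: (0) − (0) + (1) + (-2) = -1
So the dimensions are [M⁻¹ T⁻² Θ⁻¹].

M: -1, L: 0, T: -2, Θ: -1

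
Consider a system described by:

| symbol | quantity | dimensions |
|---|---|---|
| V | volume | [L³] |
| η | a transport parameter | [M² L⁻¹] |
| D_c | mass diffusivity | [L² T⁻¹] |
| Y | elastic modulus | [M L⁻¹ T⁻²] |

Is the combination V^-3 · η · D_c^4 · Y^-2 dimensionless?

yes

Sum the exponent of each base dimension across the product:
  M: −3·[V]_M + [η]_M + 4·[D_c]_M − 2·[Y]_M = −3·(0) + (2) + 4·(0) − 2·(1) = 0
  L: −3·[V]_L + [η]_L + 4·[D_c]_L − 2·[Y]_L = −3·(3) + (-1) + 4·(2) − 2·(-1) = 0
  T: −3·[V]_T + [η]_T + 4·[D_c]_T − 2·[Y]_T = −3·(0) + (0) + 4·(-1) − 2·(-2) = 0
All base exponents vanish — dimensionless.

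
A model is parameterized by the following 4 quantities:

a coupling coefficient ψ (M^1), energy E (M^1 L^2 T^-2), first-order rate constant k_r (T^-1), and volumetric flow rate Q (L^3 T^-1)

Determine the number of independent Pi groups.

1

There are 4 variables and 3 base dimensions (M, L, T).
The dimension matrix has rank 3.
Independent dimensionless groups: 4 − 3 = 1.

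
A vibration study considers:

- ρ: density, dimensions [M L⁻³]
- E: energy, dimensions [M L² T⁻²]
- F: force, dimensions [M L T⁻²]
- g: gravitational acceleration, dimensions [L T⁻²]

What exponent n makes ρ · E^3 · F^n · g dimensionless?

-4

Balance the M exponent: (1)·n from F, plus (1) + 3·(1) + (0) = 4 from the rest, must sum to zero.
n + 4 = 0, so n = -4.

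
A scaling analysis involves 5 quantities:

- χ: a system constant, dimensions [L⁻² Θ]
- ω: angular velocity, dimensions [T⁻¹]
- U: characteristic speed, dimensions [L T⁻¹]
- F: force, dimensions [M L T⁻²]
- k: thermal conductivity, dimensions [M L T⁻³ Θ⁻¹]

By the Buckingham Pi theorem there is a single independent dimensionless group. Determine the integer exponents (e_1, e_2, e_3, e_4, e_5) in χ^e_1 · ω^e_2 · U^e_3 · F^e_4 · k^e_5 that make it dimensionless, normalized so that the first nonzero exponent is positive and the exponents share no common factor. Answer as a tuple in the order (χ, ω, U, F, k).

(1, -3, 2, -1, 1)

M: e_1·(0) + e_2·(0) + e_3·(0) + e_4·(1) + e_5·(1) = 0
L: e_1·(-2) + e_2·(0) + e_3·(1) + e_4·(1) + e_5·(1) = 0
T: e_1·(0) + e_2·(-1) + e_3·(-1) + e_4·(-2) + e_5·(-3) = 0
Θ: e_1·(1) + e_2·(0) + e_3·(0) + e_4·(0) + e_5·(-1) = 0
Solving this homogeneous linear system for the smallest-integer solution (first nonzero entry positive) gives (1, -3, 2, -1, 1).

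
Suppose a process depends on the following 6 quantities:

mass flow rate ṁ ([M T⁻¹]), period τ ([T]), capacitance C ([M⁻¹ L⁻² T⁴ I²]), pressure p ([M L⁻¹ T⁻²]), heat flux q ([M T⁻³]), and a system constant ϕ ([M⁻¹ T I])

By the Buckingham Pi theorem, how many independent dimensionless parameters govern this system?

There are 6 variables and 4 base dimensions (M, L, T, I).
The dimension matrix has rank 4.
Independent dimensionless groups: 6 − 4 = 2.

2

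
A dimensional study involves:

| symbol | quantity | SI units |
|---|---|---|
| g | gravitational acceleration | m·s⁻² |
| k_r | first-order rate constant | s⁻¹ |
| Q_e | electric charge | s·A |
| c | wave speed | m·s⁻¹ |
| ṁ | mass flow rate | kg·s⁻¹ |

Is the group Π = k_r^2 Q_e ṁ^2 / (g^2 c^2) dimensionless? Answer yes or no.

Sum the exponent of each base dimension across the product:
  M: −2·[g]_M + 2·[k_r]_M + [Q_e]_M − 2·[c]_M + 2·[ṁ]_M = −2·(0) + 2·(0) + (0) − 2·(0) + 2·(1) = 2
  L: −2·[g]_L + 2·[k_r]_L + [Q_e]_L − 2·[c]_L + 2·[ṁ]_L = −2·(1) + 2·(0) + (0) − 2·(1) + 2·(0) = -4
  T: −2·[g]_T + 2·[k_r]_T + [Q_e]_T − 2·[c]_T + 2·[ṁ]_T = −2·(-2) + 2·(-1) + (1) − 2·(-1) + 2·(-1) = 3
  I: −2·[g]_I + 2·[k_r]_I + [Q_e]_I − 2·[c]_I + 2·[ṁ]_I = −2·(0) + 2·(0) + (1) − 2·(0) + 2·(0) = 1
Net dimensions [M² L⁻⁴ T³ I] ≠ [1] — not dimensionless.

no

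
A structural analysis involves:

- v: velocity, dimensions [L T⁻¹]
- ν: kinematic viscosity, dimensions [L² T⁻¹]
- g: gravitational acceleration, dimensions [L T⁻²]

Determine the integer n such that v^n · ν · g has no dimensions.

-3

Balance the L exponent: (1)·n from v, plus (2) + (1) = 3 from the rest, must sum to zero.
n + 3 = 0, so n = -3.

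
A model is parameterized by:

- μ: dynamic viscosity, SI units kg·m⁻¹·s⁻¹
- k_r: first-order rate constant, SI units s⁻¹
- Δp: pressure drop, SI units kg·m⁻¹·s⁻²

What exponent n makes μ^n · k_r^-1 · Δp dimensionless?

-1

Balance the M exponent: (1)·n from μ, plus −(0) + (1) = 1 from the rest, must sum to zero.
n + 1 = 0, so n = -1.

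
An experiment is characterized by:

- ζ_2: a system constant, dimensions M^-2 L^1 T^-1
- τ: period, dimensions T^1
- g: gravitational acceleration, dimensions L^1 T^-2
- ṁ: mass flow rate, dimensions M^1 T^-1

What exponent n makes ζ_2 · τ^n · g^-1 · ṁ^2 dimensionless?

1

Balance the T exponent: (1)·n from τ, plus (-1) − (-2) + 2·(-1) = -1 from the rest, must sum to zero.
n − 1 = 0, so n = 1.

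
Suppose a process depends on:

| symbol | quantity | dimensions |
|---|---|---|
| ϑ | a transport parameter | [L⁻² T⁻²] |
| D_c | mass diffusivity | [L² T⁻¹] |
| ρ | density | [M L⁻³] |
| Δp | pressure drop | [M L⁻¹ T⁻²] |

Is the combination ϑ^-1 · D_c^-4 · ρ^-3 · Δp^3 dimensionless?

Sum the exponent of each base dimension across the product:
  M: −[ϑ]_M − 4·[D_c]_M − 3·[ρ]_M + 3·[Δp]_M = −(0) − 4·(0) − 3·(1) + 3·(1) = 0
  L: −[ϑ]_L − 4·[D_c]_L − 3·[ρ]_L + 3·[Δp]_L = −(-2) − 4·(2) − 3·(-3) + 3·(-1) = 0
  T: −[ϑ]_T − 4·[D_c]_T − 3·[ρ]_T + 3·[Δp]_T = −(-2) − 4·(-1) − 3·(0) + 3·(-2) = 0
All base exponents vanish — dimensionless.

yes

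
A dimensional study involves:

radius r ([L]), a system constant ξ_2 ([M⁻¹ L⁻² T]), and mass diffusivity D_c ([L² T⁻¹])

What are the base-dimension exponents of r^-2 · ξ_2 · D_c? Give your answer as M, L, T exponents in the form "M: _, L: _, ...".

Collect each base-dimension exponent across the product:
  M: −2·(0) + (-1) + (0) = -1
  L: −2·(1) + (-2) + (2) = -2
  T: −2·(0) + (1) + (-1) = 0
So the dimensions are [M⁻¹ L⁻²].

M: -1, L: -2, T: 0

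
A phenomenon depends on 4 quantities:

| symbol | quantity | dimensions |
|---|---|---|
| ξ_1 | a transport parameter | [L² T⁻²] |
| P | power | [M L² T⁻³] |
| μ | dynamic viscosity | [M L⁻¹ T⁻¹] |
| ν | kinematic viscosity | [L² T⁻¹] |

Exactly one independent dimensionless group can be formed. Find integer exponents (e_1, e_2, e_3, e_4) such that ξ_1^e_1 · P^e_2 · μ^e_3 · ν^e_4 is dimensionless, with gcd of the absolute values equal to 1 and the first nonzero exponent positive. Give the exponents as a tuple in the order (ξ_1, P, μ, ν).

M: e_1·(0) + e_2·(1) + e_3·(1) + e_4·(0) = 0
L: e_1·(2) + e_2·(2) + e_3·(-1) + e_4·(2) = 0
T: e_1·(-2) + e_2·(-3) + e_3·(-1) + e_4·(-1) = 0
Solving this homogeneous linear system for the smallest-integer solution (first nonzero entry positive) gives (1, -2, 2, 2).

(1, -2, 2, 2)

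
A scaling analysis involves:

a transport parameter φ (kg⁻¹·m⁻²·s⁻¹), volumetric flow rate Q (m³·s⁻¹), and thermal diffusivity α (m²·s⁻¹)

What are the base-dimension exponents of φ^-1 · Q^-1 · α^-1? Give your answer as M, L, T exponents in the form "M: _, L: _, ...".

M: 1, L: -3, T: 3

Collect each base-dimension exponent across the product:
  M: −(-1) − (0) − (0) = 1
  L: −(-2) − (3) − (2) = -3
  T: −(-1) − (-1) − (-1) = 3
So the dimensions are [M L⁻³ T³].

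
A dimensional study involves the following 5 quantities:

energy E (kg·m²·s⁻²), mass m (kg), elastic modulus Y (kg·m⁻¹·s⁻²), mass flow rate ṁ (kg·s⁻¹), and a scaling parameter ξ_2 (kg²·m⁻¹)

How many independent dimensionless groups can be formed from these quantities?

There are 5 variables and 3 base dimensions (M, L, T).
The dimension matrix has rank 3.
Independent dimensionless groups: 5 − 3 = 2.

2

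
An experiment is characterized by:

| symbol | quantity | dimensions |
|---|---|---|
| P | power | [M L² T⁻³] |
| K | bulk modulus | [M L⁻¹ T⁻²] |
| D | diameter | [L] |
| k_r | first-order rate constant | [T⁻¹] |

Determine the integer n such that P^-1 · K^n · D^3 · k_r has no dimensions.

1

Balance the M exponent: (1)·n from K, plus −(1) + 3·(0) + (0) = -1 from the rest, must sum to zero.
n − 1 = 0, so n = 1.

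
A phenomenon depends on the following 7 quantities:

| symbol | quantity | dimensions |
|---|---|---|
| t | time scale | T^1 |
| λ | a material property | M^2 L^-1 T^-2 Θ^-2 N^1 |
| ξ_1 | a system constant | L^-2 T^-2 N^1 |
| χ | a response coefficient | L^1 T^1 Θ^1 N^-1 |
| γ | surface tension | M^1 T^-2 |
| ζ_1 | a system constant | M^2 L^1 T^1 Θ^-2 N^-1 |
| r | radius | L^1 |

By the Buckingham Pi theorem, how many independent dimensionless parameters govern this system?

2

There are 7 variables and 5 base dimensions (M, L, T, Θ, N).
The dimension matrix has rank 5.
Independent dimensionless groups: 7 − 5 = 2.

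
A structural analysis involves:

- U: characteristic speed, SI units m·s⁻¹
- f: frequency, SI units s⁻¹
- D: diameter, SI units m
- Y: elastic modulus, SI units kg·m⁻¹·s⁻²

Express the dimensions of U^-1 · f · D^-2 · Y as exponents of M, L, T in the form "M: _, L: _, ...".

Collect each base-dimension exponent across the product:
  M: −(0) + (0) − 2·(0) + (1) = 1
  L: −(1) + (0) − 2·(1) + (-1) = -4
  T: −(-1) + (-1) − 2·(0) + (-2) = -2
So the dimensions are [M L⁻⁴ T⁻²].

M: 1, L: -4, T: -2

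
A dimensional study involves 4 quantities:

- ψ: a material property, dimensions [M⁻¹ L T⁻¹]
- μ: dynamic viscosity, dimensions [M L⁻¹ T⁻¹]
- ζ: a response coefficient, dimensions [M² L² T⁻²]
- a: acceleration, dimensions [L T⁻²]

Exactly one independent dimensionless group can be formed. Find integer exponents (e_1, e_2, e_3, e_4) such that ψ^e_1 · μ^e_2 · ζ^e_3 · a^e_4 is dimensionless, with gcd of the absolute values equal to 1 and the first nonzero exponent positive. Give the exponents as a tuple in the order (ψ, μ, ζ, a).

(4, 2, 1, -4)

M: e_1·(-1) + e_2·(1) + e_3·(2) + e_4·(0) = 0
L: e_1·(1) + e_2·(-1) + e_3·(2) + e_4·(1) = 0
T: e_1·(-1) + e_2·(-1) + e_3·(-2) + e_4·(-2) = 0
Solving this homogeneous linear system for the smallest-integer solution (first nonzero entry positive) gives (4, 2, 1, -4).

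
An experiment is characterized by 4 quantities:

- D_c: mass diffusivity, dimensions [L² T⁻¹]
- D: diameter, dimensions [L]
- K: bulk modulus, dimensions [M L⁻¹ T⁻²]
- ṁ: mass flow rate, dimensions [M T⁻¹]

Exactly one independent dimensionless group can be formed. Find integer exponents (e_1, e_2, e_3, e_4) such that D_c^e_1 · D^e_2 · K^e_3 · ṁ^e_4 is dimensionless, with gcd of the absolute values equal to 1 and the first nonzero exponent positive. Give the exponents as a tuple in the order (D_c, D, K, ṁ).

(1, -3, -1, 1)

M: e_1·(0) + e_2·(0) + e_3·(1) + e_4·(1) = 0
L: e_1·(2) + e_2·(1) + e_3·(-1) + e_4·(0) = 0
T: e_1·(-1) + e_2·(0) + e_3·(-2) + e_4·(-1) = 0
Solving this homogeneous linear system for the smallest-integer solution (first nonzero entry positive) gives (1, -3, -1, 1).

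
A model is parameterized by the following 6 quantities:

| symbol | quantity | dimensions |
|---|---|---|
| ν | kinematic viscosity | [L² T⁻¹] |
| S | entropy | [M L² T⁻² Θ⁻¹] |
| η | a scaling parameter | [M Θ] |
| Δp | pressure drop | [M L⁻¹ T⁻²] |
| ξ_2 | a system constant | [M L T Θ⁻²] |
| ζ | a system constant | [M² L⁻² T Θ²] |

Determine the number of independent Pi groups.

There are 6 variables and 4 base dimensions (M, L, T, Θ).
The dimension matrix has rank 4.
Independent dimensionless groups: 6 − 4 = 2.

2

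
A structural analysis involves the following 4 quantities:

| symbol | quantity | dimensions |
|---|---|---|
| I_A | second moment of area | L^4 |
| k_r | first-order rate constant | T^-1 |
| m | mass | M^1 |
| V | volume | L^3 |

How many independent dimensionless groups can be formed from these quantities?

1

There are 4 variables and 3 base dimensions (M, L, T).
The dimension matrix has rank 3.
Independent dimensionless groups: 4 − 3 = 1.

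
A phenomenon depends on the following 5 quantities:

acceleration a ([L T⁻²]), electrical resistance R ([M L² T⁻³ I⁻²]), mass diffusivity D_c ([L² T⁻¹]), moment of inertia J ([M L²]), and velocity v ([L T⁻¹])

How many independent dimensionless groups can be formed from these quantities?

There are 5 variables and 4 base dimensions (M, L, T, I).
The dimension matrix has rank 4.
Independent dimensionless groups: 5 − 4 = 1.

1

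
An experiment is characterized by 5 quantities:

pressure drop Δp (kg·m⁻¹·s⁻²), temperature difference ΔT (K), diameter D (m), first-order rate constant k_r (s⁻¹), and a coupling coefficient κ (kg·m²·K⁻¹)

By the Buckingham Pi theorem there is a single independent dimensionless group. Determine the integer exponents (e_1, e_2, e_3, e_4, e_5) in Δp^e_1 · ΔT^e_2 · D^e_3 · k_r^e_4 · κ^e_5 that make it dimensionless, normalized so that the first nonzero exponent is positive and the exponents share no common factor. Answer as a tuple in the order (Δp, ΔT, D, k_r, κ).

M: e_1·(1) + e_2·(0) + e_3·(0) + e_4·(0) + e_5·(1) = 0
L: e_1·(-1) + e_2·(0) + e_3·(1) + e_4·(0) + e_5·(2) = 0
T: e_1·(-2) + e_2·(0) + e_3·(0) + e_4·(-1) + e_5·(0) = 0
Θ: e_1·(0) + e_2·(1) + e_3·(0) + e_4·(0) + e_5·(-1) = 0
Solving this homogeneous linear system for the smallest-integer solution (first nonzero entry positive) gives (1, -1, 3, -2, -1).

(1, -1, 3, -2, -1)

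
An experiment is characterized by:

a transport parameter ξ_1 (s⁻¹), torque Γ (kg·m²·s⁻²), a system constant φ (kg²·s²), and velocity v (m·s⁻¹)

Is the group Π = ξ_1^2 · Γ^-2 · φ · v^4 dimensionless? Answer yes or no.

yes

Sum the exponent of each base dimension across the product:
  M: 2·[ξ_1]_M − 2·[Γ]_M + [φ]_M + 4·[v]_M = 2·(0) − 2·(1) + (2) + 4·(0) = 0
  L: 2·[ξ_1]_L − 2·[Γ]_L + [φ]_L + 4·[v]_L = 2·(0) − 2·(2) + (0) + 4·(1) = 0
  T: 2·[ξ_1]_T − 2·[Γ]_T + [φ]_T + 4·[v]_T = 2·(-1) − 2·(-2) + (2) + 4·(-1) = 0
All base exponents vanish — dimensionless.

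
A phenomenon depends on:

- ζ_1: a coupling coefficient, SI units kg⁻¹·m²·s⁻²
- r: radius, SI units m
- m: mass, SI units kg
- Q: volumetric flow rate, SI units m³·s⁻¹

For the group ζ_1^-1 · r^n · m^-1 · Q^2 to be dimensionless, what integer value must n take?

Balance the L exponent: (1)·n from r, plus −(2) − (0) + 2·(3) = 4 from the rest, must sum to zero.
n + 4 = 0, so n = -4.

-4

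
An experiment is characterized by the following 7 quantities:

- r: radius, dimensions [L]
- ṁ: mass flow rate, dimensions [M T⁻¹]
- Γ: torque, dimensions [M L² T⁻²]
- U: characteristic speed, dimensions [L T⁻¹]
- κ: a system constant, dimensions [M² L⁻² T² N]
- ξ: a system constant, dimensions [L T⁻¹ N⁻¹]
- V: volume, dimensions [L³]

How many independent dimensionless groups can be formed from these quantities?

3

There are 7 variables and 4 base dimensions (M, L, T, N).
The dimension matrix has rank 4.
Independent dimensionless groups: 7 − 4 = 3.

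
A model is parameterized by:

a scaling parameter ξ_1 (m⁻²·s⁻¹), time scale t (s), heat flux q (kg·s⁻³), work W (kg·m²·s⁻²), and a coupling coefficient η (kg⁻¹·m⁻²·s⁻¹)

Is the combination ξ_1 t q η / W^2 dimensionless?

Sum the exponent of each base dimension across the product:
  M: [ξ_1]_M + [t]_M + [q]_M − 2·[W]_M + [η]_M = (0) + (0) + (1) − 2·(1) + (-1) = -2
  L: [ξ_1]_L + [t]_L + [q]_L − 2·[W]_L + [η]_L = (-2) + (0) + (0) − 2·(2) + (-2) = -8
  T: [ξ_1]_T + [t]_T + [q]_T − 2·[W]_T + [η]_T = (-1) + (1) + (-3) − 2·(-2) + (-1) = 0
Net dimensions [M⁻² L⁻⁸] ≠ [1] — not dimensionless.

no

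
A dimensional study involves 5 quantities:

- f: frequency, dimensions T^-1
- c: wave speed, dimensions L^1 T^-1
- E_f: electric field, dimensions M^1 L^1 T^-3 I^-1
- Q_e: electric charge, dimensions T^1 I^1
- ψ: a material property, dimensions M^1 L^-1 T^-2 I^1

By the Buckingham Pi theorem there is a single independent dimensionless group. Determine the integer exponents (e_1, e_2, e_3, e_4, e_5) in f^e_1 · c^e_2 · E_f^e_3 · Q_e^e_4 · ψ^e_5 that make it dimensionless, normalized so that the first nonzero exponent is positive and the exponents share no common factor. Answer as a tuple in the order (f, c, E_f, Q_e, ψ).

(3, -2, 1, 2, -1)

M: e_1·(0) + e_2·(0) + e_3·(1) + e_4·(0) + e_5·(1) = 0
L: e_1·(0) + e_2·(1) + e_3·(1) + e_4·(0) + e_5·(-1) = 0
T: e_1·(-1) + e_2·(-1) + e_3·(-3) + e_4·(1) + e_5·(-2) = 0
I: e_1·(0) + e_2·(0) + e_3·(-1) + e_4·(1) + e_5·(1) = 0
Solving this homogeneous linear system for the smallest-integer solution (first nonzero entry positive) gives (3, -2, 1, 2, -1).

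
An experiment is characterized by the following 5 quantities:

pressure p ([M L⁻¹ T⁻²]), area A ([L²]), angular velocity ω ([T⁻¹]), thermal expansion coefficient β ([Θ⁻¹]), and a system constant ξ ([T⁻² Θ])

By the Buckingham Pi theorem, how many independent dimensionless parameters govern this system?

1

There are 5 variables and 4 base dimensions (M, L, T, Θ).
The dimension matrix has rank 4.
Independent dimensionless groups: 5 − 4 = 1.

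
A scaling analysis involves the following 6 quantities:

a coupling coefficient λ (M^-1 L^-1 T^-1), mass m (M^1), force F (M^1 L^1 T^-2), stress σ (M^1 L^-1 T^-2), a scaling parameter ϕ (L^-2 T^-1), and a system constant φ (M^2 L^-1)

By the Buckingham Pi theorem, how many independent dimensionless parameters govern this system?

There are 6 variables and 3 base dimensions (M, L, T).
The dimension matrix has rank 3.
Independent dimensionless groups: 6 − 3 = 3.

3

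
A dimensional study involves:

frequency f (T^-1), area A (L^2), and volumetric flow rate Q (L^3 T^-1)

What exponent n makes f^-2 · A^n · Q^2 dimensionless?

Balance the L exponent: (2)·n from A, plus −2·(0) + 2·(3) = 6 from the rest, must sum to zero.
2n + 6 = 0, so n = -3.

-3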